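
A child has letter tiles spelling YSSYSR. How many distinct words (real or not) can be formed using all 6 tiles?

The 6 letters of YSSYSR have repeats: S appearing 3 times and Y appearing twice.
Dividing 6! = 720 by 3!·2! = 12 for the repeated letters gives 60.

60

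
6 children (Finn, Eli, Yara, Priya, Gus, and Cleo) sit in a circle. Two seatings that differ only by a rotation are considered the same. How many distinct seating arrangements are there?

Fix one person's seat to break rotational symmetry; the remaining 5 people can be arranged in (5)! = 120 ways.

120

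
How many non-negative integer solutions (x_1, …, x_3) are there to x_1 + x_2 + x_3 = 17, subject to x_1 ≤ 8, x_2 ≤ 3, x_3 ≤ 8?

6

By stars and bars, unrestricted non-negative solutions to x_1+…+x_3 = 17 number C(17+2,2) = 171.
Subtract solutions that violate a single cap (substitute x_i' = x_i − (cap_i+1)): x_1 ≥ 9 gives C(10,2) = 45; x_2 ≥ 4 gives C(15,2) = 105; x_3 ≥ 9 gives C(10,2) = 45. Together 195.
Add back pairs where two caps are both exceeded: 15 + 0 + 15 = 30.
By inclusion–exclusion the count is 171 − 195 + 30 = 6.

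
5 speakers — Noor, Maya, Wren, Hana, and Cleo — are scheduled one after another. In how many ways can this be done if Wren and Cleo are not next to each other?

72

There are 5! = 120 arrangements in all. If Wren and Cleo are adjacent, merging them into one block gives 2·(4)! = 48 arrangements.
Complementary counting: 120 − 48 = 72.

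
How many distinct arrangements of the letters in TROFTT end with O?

20

Fix O in the last position and arrange the remaining 5 letters.
Those 5 letters have T appearing 3 times, giving (5)!/(3!) = 20.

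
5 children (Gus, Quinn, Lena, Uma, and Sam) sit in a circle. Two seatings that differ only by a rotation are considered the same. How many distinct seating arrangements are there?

Fix one person's seat to break rotational symmetry; the remaining 4 people can be arranged in (4)! = 24 ways.

24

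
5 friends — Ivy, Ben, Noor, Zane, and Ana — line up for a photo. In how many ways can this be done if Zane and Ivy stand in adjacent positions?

48

Treat {Zane, Ivy} as a single unit. There are 4 units to order, and the pair itself can be ordered 2 ways.
So the count is 2·(4)! = 48.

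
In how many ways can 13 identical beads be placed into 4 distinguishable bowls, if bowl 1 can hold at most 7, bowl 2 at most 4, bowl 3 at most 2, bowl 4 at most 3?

19

By stars and bars, unrestricted non-negative solutions to x_1+…+x_4 = 13 number C(13+3,3) = 560.
Subtract solutions that violate a single cap (substitute x_i' = x_i − (cap_i+1)): x_1 ≥ 8 gives C(8,3) = 56; x_2 ≥ 5 gives C(11,3) = 165; x_3 ≥ 3 gives C(13,3) = 286; x_4 ≥ 4 gives C(12,3) = 220. Together 727.
Add back pairs where two caps are both exceeded: 1 + 10 + 4 + 56 + 35 + 84 = 190.
Subtract triples: 0 + 0 + 0 + 4 = 4.
By inclusion–exclusion the count is 560 − 727 + 190 − 4 = 19.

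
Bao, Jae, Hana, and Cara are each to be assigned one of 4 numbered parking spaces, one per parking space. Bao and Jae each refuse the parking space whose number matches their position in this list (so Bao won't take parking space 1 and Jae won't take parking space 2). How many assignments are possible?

14

Let Aᵢ (for i ∈ {1, 2}) be the placements that put person i in their forbidden parking space. Any j of these fix j positions, leaving (4−j)! ways to fill the rest, and there are C(2,j) ways to pick which j.
By inclusion–exclusion, the number of valid placements is Σ_{j=0}^{2} (−1)^j C(2,j)·(4−j)!.
Computing: 24 − 12 + 2 = 14.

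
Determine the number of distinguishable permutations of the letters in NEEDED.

60

The 6 letters of NEEDED have repeats: D appearing twice and E appearing 3 times.
Dividing 6! = 720 by 3!·2! = 12 for the repeated letters gives 60.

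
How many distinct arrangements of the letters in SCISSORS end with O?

Fix O in the last position and arrange the remaining 7 letters.
Those 7 letters have S appearing 4 times, giving (7)!/(4!) = 210.

210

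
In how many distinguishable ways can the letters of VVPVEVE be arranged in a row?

105

VVPVEVE has 7 letters with E appearing twice and V appearing 4 times.
The number of distinct arrangements is 7!/(4!·2!) = 5040/48 = 105.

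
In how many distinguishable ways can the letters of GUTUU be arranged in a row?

Letter multiplicities in GUTUU: G×1, T×1, U×3.
The number of distinct arrangements is 5!/(3!) = 120/6 = 20.

20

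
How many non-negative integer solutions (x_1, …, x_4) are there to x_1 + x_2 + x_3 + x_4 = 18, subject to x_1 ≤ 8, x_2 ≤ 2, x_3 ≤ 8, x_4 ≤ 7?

85

By stars and bars, unrestricted non-negative solutions to x_1+…+x_4 = 18 number C(18+3,3) = 1330.
Subtract solutions that violate a single cap (substitute x_i' = x_i − (cap_i+1)): x_1 ≥ 9 gives C(12,3) = 220; x_2 ≥ 3 gives C(18,3) = 816; x_3 ≥ 9 gives C(12,3) = 220; x_4 ≥ 8 gives C(13,3) = 286. Together 1542.
Add back pairs where two caps are both exceeded: 84 + 1 + 4 + 84 + 120 + 4 = 297.
By inclusion–exclusion the count is 1330 − 1542 + 297 = 85.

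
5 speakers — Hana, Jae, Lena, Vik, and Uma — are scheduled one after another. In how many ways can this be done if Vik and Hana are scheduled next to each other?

48

Treat {Vik, Hana} as a single unit. There are 4 units to order, and the pair itself can be ordered 2 ways.
That gives 2 × 4! = 2 × 24 = 48.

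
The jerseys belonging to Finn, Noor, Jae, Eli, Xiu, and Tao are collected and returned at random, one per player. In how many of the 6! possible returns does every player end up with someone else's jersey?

Count assignments avoiding every fixed point. For any j of the 6 players fixed to their old jersey, the other 6−j can be arranged in (6−j)! ways.
By inclusion–exclusion this is Σ_{j=0}^{6} (−1)^j C(6,j)·(6−j)!.
Computing: 720 − 720 + 360 − 120 + 30 − 6 + 1 = 265.

265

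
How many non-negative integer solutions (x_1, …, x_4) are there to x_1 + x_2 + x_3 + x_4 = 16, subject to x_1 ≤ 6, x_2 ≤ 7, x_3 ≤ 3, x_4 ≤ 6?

74

Without the upper bounds there are C(19,3) = 969 ways to split 16 among 4 variables.
Subtract solutions that violate a single cap (substitute x_i' = x_i − (cap_i+1)): x_1 ≥ 7 gives C(12,3) = 220; x_2 ≥ 8 gives C(11,3) = 165; x_3 ≥ 4 gives C(15,3) = 455; x_4 ≥ 7 gives C(12,3) = 220. Together 1060.
Add back pairs where two caps are both exceeded: 4 + 56 + 10 + 35 + 4 + 56 = 165.
By inclusion–exclusion the count is 969 − 1060 + 165 = 74.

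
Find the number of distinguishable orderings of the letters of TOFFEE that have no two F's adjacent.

There are 6!/(2!·2!) = 180 arrangements of TOFFEE in total.
If the two F's are adjacent, glue them into one block, leaving 5 items to arrange: (5)!/(2!) = 60 ways.
Hence 180 − 60 = 120.

120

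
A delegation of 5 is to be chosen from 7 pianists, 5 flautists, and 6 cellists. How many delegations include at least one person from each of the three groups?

Total 5-person selections from all 18: C(18,5) = 8568.
Subtract selections that omit an entire group: no pianists → C(11,5) = 462; no flautists → C(13,5) = 1287; no cellists → C(12,5) = 792.
Add back selections omitting two groups (i.e. drawn from a single group): C(7,5) + C(5,5) + C(6,5) = 28.
By inclusion–exclusion: 8568 − 2541 + 28 = 6055.

6055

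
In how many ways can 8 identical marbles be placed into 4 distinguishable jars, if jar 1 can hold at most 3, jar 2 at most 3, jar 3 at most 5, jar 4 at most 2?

Without the upper bounds there are C(11,3) = 165 ways to split 8 among 4 jars.
Subtract solutions that violate a single cap (substitute x_i' = x_i − (cap_i+1)): x_1 ≥ 4 gives C(7,3) = 35; x_2 ≥ 4 gives C(7,3) = 35; x_3 ≥ 6 gives C(5,3) = 10; x_4 ≥ 3 gives C(8,3) = 56. Together 136.
Add back pairs where two caps are both exceeded: 1 + 0 + 4 + 0 + 4 + 0 = 9.
By inclusion–exclusion the count is 165 − 136 + 9 = 38.

38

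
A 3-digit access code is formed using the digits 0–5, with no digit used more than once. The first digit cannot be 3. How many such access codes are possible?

100

The first digit has 6−1 = 5 choices (anything except 3).
The remaining 2 digits are filled from the other 5 symbols without repetition: 5 × 4 = 20.
Total: 5 × 20 = 100.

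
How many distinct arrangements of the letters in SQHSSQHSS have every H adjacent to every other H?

Treat the 2 copies of H as a single block. The multiset to arrange is then {HH, Q, Q, S, S, S, S, S}, 8 items in all.
That gives (8)!/(5!·2!) = 168 arrangements.

168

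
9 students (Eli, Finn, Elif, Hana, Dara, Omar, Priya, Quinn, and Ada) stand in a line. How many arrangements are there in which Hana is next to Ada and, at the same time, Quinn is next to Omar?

20160

Treat {Hana,Ada} as one block (2 orders) and {Quinn,Omar} as another (2 orders).
That leaves 7 units to arrange: 2 × 2 × 7! = 4 × 5040 = 20160.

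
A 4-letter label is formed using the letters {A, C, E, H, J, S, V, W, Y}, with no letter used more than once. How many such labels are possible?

Choose and order 4 of the 9 symbols: the first letter has 9 options, the next 8, then 7, 6.
9 × 8 × 7 × 6 = 3024.

3024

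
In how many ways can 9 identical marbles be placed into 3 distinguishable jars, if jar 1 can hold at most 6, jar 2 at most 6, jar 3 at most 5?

33

Ignoring the caps, the number of non-negative solutions to x_1+…+x_3 = 9 is C(11,2) = 55.
Subtract solutions that violate a single cap (substitute x_i' = x_i − (cap_i+1)): x_1 ≥ 7 gives C(4,2) = 6; x_2 ≥ 7 gives C(4,2) = 6; x_3 ≥ 6 gives C(5,2) = 10. Together 22.
No two caps can be exceeded simultaneously, so the pair terms are all 0.
By inclusion–exclusion the count is 55 − 22 + 0 = 33.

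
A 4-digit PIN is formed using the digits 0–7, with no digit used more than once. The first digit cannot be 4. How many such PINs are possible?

The first digit has 8−1 = 7 choices (anything except 4).
The remaining 3 digits are filled from the other 7 symbols without repetition: 7 × 6 × 5 = 210.
Total: 7 × 210 = 1470.

1470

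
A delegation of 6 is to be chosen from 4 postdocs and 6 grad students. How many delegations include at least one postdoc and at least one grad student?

Total 6-person selections from all 10: C(10,6) = 210.
Selections missing a whole group: no postdocs → C(6,6) = 1; no grad students → C(4,6) = 0.
Both groups omitted at once is impossible, so 210 − 1 = 209.

209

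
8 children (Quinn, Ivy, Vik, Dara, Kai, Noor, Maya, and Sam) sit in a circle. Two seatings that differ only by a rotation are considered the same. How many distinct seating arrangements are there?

5040

Fix one person's seat to break rotational symmetry; the remaining 7 people can be arranged in (7)! = 5040 ways.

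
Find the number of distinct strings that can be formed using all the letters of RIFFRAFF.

840

The 8 letters of RIFFRAFF have repeats: F appearing 4 times and R appearing twice.
Dividing 8! = 40320 by 4!·2! = 48 for the repeated letters gives 840.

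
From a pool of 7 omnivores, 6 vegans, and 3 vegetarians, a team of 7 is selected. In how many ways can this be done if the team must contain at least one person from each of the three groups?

9569

Unrestricted: C(16,7) = 11440 ways to pick any 7 of the 16.
Selections missing a whole group: no omnivores → C(9,7) = 36; no vegans → C(10,7) = 120; no vegetarians → C(13,7) = 1716.
Add back selections omitting two groups (i.e. drawn from a single group): C(7,7) + C(6,7) + C(3,7) = 1.
By inclusion–exclusion: 11440 − 1872 + 1 = 9569.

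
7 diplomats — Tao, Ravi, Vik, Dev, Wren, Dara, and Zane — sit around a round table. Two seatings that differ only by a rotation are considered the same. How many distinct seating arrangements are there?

720

Fix one person's seat to break rotational symmetry; the remaining 6 people can be arranged in (6)! = 720 ways.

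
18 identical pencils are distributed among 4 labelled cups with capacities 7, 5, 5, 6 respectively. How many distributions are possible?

56

Ignoring the caps, the number of non-negative solutions to x_1+…+x_4 = 18 is C(21,3) = 1330.
Subtract solutions that violate a single cap (substitute x_i' = x_i − (cap_i+1)): x_1 ≥ 8 gives C(13,3) = 286; x_2 ≥ 6 gives C(15,3) = 455; x_3 ≥ 6 gives C(15,3) = 455; x_4 ≥ 7 gives C(14,3) = 364. Together 1560.
Add back pairs where two caps are both exceeded: 35 + 35 + 20 + 84 + 56 + 56 = 286.
By inclusion–exclusion the count is 1330 − 1560 + 286 = 56.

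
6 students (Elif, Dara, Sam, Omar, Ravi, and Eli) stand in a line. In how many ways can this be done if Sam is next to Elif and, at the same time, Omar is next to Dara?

Treat {Sam,Elif} as one block (2 orders) and {Omar,Dara} as another (2 orders).
That leaves 4 units to arrange: 2 × 2 × 4! = 4 × 24 = 96.

96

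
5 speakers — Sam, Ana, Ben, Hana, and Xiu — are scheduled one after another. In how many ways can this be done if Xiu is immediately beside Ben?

48

Treat {Xiu, Ben} as a single unit. There are 4 units to order, and the pair itself can be ordered 2 ways.
So the count is 2·(4)! = 48.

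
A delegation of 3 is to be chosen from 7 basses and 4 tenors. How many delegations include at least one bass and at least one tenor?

With no constraint there are C(11,3) = 165 possible selections.
Subtract selections that omit an entire group: no basses → C(4,3) = 4; no tenors → C(7,3) = 35.
Both groups omitted at once is impossible, so 165 − 39 = 126.

126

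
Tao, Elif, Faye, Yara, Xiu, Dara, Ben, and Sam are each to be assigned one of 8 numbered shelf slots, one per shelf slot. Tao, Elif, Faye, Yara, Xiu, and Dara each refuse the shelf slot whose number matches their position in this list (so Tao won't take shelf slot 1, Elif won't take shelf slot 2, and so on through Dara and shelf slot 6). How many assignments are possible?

18806

Let Aᵢ (for 1 ≤ i ≤ 6) be the placements that put person i in their forbidden shelf slot. Any j of these fix j positions, leaving (8−j)! ways to fill the rest, and there are C(6,j) ways to pick which j.
By inclusion–exclusion, the number of valid placements is Σ_{j=0}^{6} (−1)^j C(6,j)·(8−j)!.
Computing: 40320 − 30240 + 10800 − 2400 + 360 − 36 + 2 = 18806.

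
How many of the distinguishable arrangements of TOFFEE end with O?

30

With the last slot taken by O, it remains to arrange the other 5 letters (TFFEE).
Those 5 letters have E appearing twice and F appearing twice, giving (5)!/(2!·2!) = 30.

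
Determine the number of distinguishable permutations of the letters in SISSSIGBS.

SISSSIGBS has 9 letters with I appearing twice and S appearing 5 times.
So there are 9! / (5!·2!) = 1512 distinguishable arrangements.

1512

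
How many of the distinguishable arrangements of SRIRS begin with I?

6

With the first slot taken by I, it remains to arrange the other 4 letters (SRRS).
Those 4 letters have R appearing twice and S appearing twice, giving (4)!/(2!·2!) = 6.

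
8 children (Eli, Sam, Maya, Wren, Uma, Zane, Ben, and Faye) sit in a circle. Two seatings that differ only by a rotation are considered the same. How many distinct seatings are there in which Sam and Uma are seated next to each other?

1440

Glue Sam and Uma into a block (2 internal orders). Seating 7 units around a circle gives (6)! arrangements.
So 2 × (6)! = 2 × 720 = 1440.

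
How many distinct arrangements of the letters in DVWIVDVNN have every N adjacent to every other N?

3360

Treat the 2 copies of N as a single block. The multiset to arrange is then {NN, D, D, I, V, V, V, W}, 8 items in all.
That gives (8)!/(3!·2!) = 3360 arrangements.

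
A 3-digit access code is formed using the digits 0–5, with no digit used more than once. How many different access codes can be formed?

With no repetition, fill the 3 digits in order: 6 choices, then 5, down to 4.
6 × 5 × 4 = 120.

120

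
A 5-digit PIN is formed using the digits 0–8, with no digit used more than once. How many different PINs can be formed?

This is a permutation of 5 out of 9: P(9,5) = 9!/4!.
That product is 9 × 8 × 7 × 6 × 5 = 15120.

15120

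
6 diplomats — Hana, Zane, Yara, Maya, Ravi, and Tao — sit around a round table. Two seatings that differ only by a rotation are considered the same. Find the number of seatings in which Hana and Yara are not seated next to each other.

72

All circular seatings of 6 people number (5)! = 120.
Seatings with Hana beside Yara: treat them as a block with 2 internal orders, giving 2 × (4)! = 48.
Subtracting, 120 − 48 = 72.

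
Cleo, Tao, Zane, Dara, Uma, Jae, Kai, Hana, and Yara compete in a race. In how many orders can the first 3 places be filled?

504

There are 9 choices for 1st place, 8 for 2nd, and 7 for 3rd.
That gives 9 × 8 × 7 = 504.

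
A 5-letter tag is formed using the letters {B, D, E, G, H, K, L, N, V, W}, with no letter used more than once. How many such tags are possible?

30240

This is a permutation of 5 out of 10: P(10,5) = 10!/5!.
That product is 10 × 9 × 8 × 7 × 6 = 30240.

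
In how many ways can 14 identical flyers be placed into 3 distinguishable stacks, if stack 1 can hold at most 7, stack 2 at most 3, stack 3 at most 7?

Without the upper bounds there are C(16,2) = 120 ways to split 14 among 3 stacks.
Subtract solutions that violate a single cap (substitute x_i' = x_i − (cap_i+1)): x_1 ≥ 8 gives C(8,2) = 28; x_2 ≥ 4 gives C(12,2) = 66; x_3 ≥ 8 gives C(8,2) = 28. Together 122.
Add back pairs where two caps are both exceeded: 6 + 0 + 6 = 12.
By inclusion–exclusion the count is 120 − 122 + 12 = 10.

10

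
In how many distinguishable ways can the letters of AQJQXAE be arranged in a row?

1260

The 7 letters of AQJQXAE have repeats: A appearing twice and Q appearing twice.
The number of distinct arrangements is 7!/(2!·2!) = 5040/4 = 1260.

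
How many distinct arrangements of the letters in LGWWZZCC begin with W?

With the first slot taken by W, it remains to arrange the other 7 letters (LGWZZCC).
Those 7 letters have C appearing twice and Z appearing twice, giving (7)!/(2!·2!) = 1260.

1260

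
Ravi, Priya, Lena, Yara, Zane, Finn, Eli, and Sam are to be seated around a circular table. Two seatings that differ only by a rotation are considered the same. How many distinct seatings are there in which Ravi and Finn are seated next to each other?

Treat {Ravi, Finn} as one unit (2 internal orders) and seat the resulting 7 units around the table: (6)! circular arrangements.
So 2 × (6)! = 2 × 720 = 1440.

1440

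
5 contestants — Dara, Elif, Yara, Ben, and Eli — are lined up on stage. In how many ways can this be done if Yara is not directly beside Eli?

72

Of the 5! = 120 arrangements, those with Yara and Eli adjacent number 2 × 4! = 48 (treat the pair as a block with 2 internal orders).
So 120 − 48 = 72 arrangements keep them apart.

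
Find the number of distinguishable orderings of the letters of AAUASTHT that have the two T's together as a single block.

840

Treat the 2 copies of T as a single block. The multiset to arrange is then {TT, A, A, A, H, S, U}, 7 items in all.
That gives (7)!/(3!) = 840 arrangements.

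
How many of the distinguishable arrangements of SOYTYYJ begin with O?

120

Fix O in the first position and arrange the remaining 6 letters.
Those 6 letters have Y appearing 3 times, giving (6)!/(3!) = 120.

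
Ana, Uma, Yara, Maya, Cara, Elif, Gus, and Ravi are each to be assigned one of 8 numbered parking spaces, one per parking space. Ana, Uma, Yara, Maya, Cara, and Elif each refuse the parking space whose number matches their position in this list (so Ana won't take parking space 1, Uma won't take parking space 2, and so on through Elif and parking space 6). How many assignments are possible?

Let Aᵢ (for 1 ≤ i ≤ 6) be the placements that put person i in their forbidden parking space. Any j of these fix j positions, leaving (8−j)! ways to fill the rest, and there are C(6,j) ways to pick which j.
By inclusion–exclusion, the number of valid placements is Σ_{j=0}^{6} (−1)^j C(6,j)·(8−j)!.
Computing: 40320 − 30240 + 10800 − 2400 + 360 − 36 + 2 = 18806.

18806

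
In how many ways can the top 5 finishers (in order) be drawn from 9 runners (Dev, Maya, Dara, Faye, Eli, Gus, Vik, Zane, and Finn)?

This is an ordered selection of 5 from 9: P(9,5).
That gives 9 × 8 × 7 × 6 × 5 = 15120.

15120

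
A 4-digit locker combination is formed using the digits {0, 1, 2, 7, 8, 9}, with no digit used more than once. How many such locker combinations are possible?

Choose and order 4 of the 6 symbols: the first digit has 6 options, the next 5, then 4, 3.
That product is 6 × 5 × 4 × 3 = 360.

360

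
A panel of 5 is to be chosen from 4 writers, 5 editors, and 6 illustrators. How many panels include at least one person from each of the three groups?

2170

Unrestricted: C(15,5) = 3003 ways to pick any 5 of the 15.
Subtract selections that omit an entire group: no writers → C(11,5) = 462; no editors → C(10,5) = 252; no illustrators → C(9,5) = 126.
Add back selections omitting two groups (i.e. drawn from a single group): C(4,5) + C(5,5) + C(6,5) = 7.
By inclusion–exclusion: 3003 − 840 + 7 = 2170.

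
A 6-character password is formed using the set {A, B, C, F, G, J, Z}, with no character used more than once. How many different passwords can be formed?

Choose and order 6 of the 7 symbols: the first character has 7 options, the next 6, and so on down to 2.
That product is 7 × 6 × 5 × 4 × 3 × 2 = 5040.

5040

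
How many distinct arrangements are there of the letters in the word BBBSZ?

BBBSZ has 5 letters with B appearing 3 times.
The number of distinct arrangements is 5!/(3!) = 120/6 = 20.

20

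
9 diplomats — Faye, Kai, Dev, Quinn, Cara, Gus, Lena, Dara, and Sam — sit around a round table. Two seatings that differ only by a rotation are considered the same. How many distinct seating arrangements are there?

Seat Faye anywhere (absorbing the rotational symmetry), then permute the other 8: (8)! = 40320.

40320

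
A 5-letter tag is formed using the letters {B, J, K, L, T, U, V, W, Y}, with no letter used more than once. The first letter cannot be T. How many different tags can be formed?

The first letter has 9−1 = 8 choices (anything except T).
The remaining 4 letters are filled from the other 8 symbols without repetition: 8 × 7 × 6 × 5 = 1680.
Total: 8 × 1680 = 13440.

13440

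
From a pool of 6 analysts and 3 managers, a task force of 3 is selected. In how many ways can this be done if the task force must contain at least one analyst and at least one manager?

63

Total 3-person selections from all 9: C(9,3) = 84.
Selections missing a whole group: no analysts → C(3,3) = 1; no managers → C(6,3) = 20.
Both groups omitted at once is impossible, so 84 − 21 = 63.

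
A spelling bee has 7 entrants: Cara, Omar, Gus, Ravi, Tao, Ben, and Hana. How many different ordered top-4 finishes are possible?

840

This is an ordered selection of 4 from 7: P(7,4).
That gives 7 × 6 × 5 × 4 = 840.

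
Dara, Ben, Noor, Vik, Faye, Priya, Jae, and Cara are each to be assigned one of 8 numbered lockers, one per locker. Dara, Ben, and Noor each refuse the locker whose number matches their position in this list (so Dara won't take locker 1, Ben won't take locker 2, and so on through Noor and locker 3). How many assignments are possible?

27240

Let Aᵢ (for i ∈ {1, 2, 3}) be the placements that put person i in their forbidden locker. Any j of these fix j positions, leaving (8−j)! ways to fill the rest, and there are C(3,j) ways to pick which j.
By inclusion–exclusion, the number of valid placements is Σ_{j=0}^{3} (−1)^j C(3,j)·(8−j)!.
Computing: 40320 − 15120 + 2160 − 120 = 27240.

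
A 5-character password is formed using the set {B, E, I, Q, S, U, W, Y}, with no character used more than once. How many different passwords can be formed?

Choose and order 5 of the 8 symbols: the first character has 8 options, the next 7, and so on down to 4.
That product is 8 × 7 × 6 × 5 × 4 = 6720.

6720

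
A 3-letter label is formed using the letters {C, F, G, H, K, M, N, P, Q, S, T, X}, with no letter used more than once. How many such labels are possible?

1320

Choose and order 3 of the 12 symbols: the first letter has 12 options, the next 11, then 10.
That product is 12 × 11 × 10 = 1320.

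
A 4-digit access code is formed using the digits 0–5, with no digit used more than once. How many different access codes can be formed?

With no repetition, fill the 4 digits in order: 6 choices, then 5, down to 3.
6 × 5 × 4 × 3 = 360.

360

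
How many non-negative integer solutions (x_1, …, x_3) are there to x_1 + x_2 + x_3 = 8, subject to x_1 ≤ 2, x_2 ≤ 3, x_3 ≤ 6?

Ignoring the caps, the number of non-negative solutions to x_1+…+x_3 = 8 is C(10,2) = 45.
Subtract solutions that violate a single cap (substitute x_i' = x_i − (cap_i+1)): x_1 ≥ 3 gives C(7,2) = 21; x_2 ≥ 4 gives C(6,2) = 15; x_3 ≥ 7 gives C(3,2) = 3. Together 39.
Add back pairs where two caps are both exceeded: 3 + 0 + 0 = 3.
By inclusion–exclusion the count is 45 − 39 + 3 = 9.

9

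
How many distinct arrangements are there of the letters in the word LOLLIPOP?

1680

LOLLIPOP has 8 letters with L appearing 3 times, O appearing twice, and P appearing twice.
Dividing 8! = 40320 by 3!·2!·2! = 24 for the repeated letters gives 1680.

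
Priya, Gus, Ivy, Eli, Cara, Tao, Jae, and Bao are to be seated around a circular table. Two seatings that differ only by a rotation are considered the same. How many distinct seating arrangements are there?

5040

Around a circle, 8 distinct people have 8!/8 = (7)! = 5040 rotationally distinct seatings.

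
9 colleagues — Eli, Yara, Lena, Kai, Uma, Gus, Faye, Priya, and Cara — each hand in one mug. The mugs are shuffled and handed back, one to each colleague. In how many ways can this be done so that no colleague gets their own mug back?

Count assignments avoiding every fixed point. For any j of the 9 colleagues fixed to their own mug, the other 9−j can be arranged in (9−j)! ways.
By inclusion–exclusion this is Σ_{j=0}^{9} (−1)^j C(9,j)·(9−j)!.
Computing: 362880 − 362880 + 181440 − 60480 + 15120 − 3024 + 504 − 72 + 9 − 1 = 133496.

133496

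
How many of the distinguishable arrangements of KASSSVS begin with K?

30

Fix K in the first position and arrange the remaining 6 letters.
Those 6 letters have S appearing 4 times, giving (6)!/(4!) = 30.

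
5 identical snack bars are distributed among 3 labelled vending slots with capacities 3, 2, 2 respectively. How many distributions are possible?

By stars and bars, unrestricted non-negative solutions to x_1+…+x_3 = 5 number C(5+2,2) = 21.
Subtract solutions that violate a single cap (substitute x_i' = x_i − (cap_i+1)): x_1 ≥ 4 gives C(3,2) = 3; x_2 ≥ 3 gives C(4,2) = 6; x_3 ≥ 3 gives C(4,2) = 6. Together 15.
No two caps can be exceeded simultaneously, so the pair terms are all 0.
By inclusion–exclusion the count is 21 − 15 + 0 = 6.

6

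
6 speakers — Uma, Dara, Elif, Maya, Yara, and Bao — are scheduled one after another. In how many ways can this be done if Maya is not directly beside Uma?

480

Of the 6! = 720 arrangements, those with Maya and Uma adjacent number 2 × 5! = 240 (treat the pair as a block with 2 internal orders).
So 720 − 240 = 480 arrangements keep them apart.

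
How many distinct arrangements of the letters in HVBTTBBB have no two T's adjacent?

630

Total arrangements of HVBTTBBB: 8!/(4!·2!) = 840.
If the two T's are adjacent, glue them into one block, leaving 7 items to arrange: (7)!/(4!) = 210 ways.
Hence 840 − 210 = 630.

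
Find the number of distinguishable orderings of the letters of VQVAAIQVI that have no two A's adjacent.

5880

Total arrangements of VQVAAIQVI: 9!/(3!·2!·2!·2!) = 7560.
If the two A's are adjacent, glue them into one block, leaving 8 items to arrange: (8)!/(3!·2!·2!) = 1680 ways.
Hence 7560 − 1680 = 5880.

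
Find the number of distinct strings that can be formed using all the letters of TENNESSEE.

The 9 letters of TENNESSEE have repeats: E appearing 4 times, N appearing twice, and S appearing twice.
Dividing 9! = 362880 by 4!·2!·2! = 96 for the repeated letters gives 3780.

3780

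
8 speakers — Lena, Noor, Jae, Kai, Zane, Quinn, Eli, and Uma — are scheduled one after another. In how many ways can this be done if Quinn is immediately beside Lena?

Place the 6 others and the Quinn-Lena pair as 7 objects in a line; the pair has 2 internal arrangements.
So the count is 2·(7)! = 10080.

10080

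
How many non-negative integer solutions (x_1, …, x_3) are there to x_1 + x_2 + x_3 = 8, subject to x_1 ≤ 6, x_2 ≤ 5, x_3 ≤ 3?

21

By stars and bars, unrestricted non-negative solutions to x_1+…+x_3 = 8 number C(8+2,2) = 45.
Subtract solutions that violate a single cap (substitute x_i' = x_i − (cap_i+1)): x_1 ≥ 7 gives C(3,2) = 3; x_2 ≥ 6 gives C(4,2) = 6; x_3 ≥ 4 gives C(6,2) = 15. Together 24.
No two caps can be exceeded simultaneously, so the pair terms are all 0.
By inclusion–exclusion the count is 45 − 24 + 0 = 21.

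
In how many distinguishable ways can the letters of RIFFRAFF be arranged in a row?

The 8 letters of RIFFRAFF have repeats: F appearing 4 times and R appearing twice.
So there are 8! / (4!·2!) = 840 distinguishable arrangements.

840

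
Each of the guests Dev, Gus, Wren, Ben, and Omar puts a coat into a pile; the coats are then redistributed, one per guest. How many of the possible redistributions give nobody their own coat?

Count assignments avoiding every fixed point. For any j of the 5 guests fixed to their own coat, the other 5−j can be arranged in (5−j)! ways.
By inclusion–exclusion this is Σ_{j=0}^{5} (−1)^j C(5,j)·(5−j)!.
Computing: 120 − 120 + 60 − 20 + 5 − 1 = 44.

44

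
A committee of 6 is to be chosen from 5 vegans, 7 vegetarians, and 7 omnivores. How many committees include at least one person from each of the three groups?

Unrestricted: C(19,6) = 27132 ways to pick any 6 of the 19.
Selections missing a whole group: no vegans → C(14,6) = 3003; no vegetarians → C(12,6) = 924; no omnivores → C(12,6) = 924.
Add back selections omitting two groups (i.e. drawn from a single group): C(5,6) + C(7,6) + C(7,6) = 14.
By inclusion–exclusion: 27132 − 4851 + 14 = 22295.

22295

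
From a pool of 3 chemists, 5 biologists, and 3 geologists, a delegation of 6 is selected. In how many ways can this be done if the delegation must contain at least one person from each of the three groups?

405

Total 6-person selections from all 11: C(11,6) = 462.
Subtract selections that omit an entire group: no chemists → C(8,6) = 28; no biologists → C(6,6) = 1; no geologists → C(8,6) = 28.
Add back selections omitting two groups (i.e. drawn from a single group): C(3,6) + C(5,6) + C(3,6) = 0.
By inclusion–exclusion: 462 − 57 + 0 = 405.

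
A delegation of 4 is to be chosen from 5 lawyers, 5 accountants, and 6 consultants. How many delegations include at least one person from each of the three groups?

Total 4-person selections from all 16: C(16,4) = 1820.
Selections missing a whole group: no lawyers → C(11,4) = 330; no accountants → C(11,4) = 330; no consultants → C(10,4) = 210.
Add back selections omitting two groups (i.e. drawn from a single group): C(5,4) + C(5,4) + C(6,4) = 25.
By inclusion–exclusion: 1820 − 870 + 25 = 975.

975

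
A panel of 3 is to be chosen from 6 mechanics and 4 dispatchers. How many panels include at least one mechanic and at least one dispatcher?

96

Unrestricted: C(10,3) = 120 ways to pick any 3 of the 10.
Selections missing a whole group: no mechanics → C(4,3) = 4; no dispatchers → C(6,3) = 20.
Both groups omitted at once is impossible, so 120 − 24 = 96.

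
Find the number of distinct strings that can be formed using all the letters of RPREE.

The 5 letters of RPREE have repeats: E appearing twice and R appearing twice.
Dividing 5! = 120 by 2!·2! = 4 for the repeated letters gives 30.

30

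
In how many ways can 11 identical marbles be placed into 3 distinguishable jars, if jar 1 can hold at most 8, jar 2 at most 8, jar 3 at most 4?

38

Without the upper bounds there are C(13,2) = 78 ways to split 11 among 3 jars.
Subtract solutions that violate a single cap (substitute x_i' = x_i − (cap_i+1)): x_1 ≥ 9 gives C(4,2) = 6; x_2 ≥ 9 gives C(4,2) = 6; x_3 ≥ 5 gives C(8,2) = 28. Together 40.
No two caps can be exceeded simultaneously, so the pair terms are all 0.
By inclusion–exclusion the count is 78 − 40 + 0 = 38.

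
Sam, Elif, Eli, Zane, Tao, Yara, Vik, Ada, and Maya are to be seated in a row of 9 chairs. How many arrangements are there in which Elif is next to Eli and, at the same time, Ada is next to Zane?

Treat {Elif,Eli} as one block (2 orders) and {Ada,Zane} as another (2 orders).
That leaves 7 units to arrange: 2 × 2 × 7! = 4 × 5040 = 20160.

20160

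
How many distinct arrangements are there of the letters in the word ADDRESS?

1260

Letter multiplicities in ADDRESS: A×1, D×2, E×1, R×1, S×2.
Dividing 7! = 5040 by 2!·2! = 4 for the repeated letters gives 1260.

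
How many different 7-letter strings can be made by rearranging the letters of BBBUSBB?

Letter multiplicities in BBBUSBB: B×5, S×1, U×1.
Dividing 7! = 5040 by 5! = 120 for the repeated letters gives 42.

42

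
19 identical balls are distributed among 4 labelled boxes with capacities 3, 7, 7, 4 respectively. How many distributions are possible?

10

By stars and bars, unrestricted non-negative solutions to x_1+…+x_4 = 19 number C(19+3,3) = 1540.
Subtract solutions that violate a single cap (substitute x_i' = x_i − (cap_i+1)): x_1 ≥ 4 gives C(18,3) = 816; x_2 ≥ 8 gives C(14,3) = 364; x_3 ≥ 8 gives C(14,3) = 364; x_4 ≥ 5 gives C(17,3) = 680. Together 2224.
Add back pairs where two caps are both exceeded: 120 + 120 + 286 + 20 + 84 + 84 = 714.
Subtract triples: 0 + 10 + 10 + 0 = 20.
By inclusion–exclusion the count is 1540 − 2224 + 714 − 20 = 10.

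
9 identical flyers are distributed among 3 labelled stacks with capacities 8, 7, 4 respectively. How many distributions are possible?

Ignoring the caps, the number of non-negative solutions to x_1+…+x_3 = 9 is C(11,2) = 55.
Subtract solutions that violate a single cap (substitute x_i' = x_i − (cap_i+1)): x_1 ≥ 9 gives C(2,2) = 1; x_2 ≥ 8 gives C(3,2) = 3; x_3 ≥ 5 gives C(6,2) = 15. Together 19.
No two caps can be exceeded simultaneously, so the pair terms are all 0.
By inclusion–exclusion the count is 55 − 19 + 0 = 36.

36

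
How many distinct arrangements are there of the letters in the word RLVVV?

20

Letter multiplicities in RLVVV: L×1, R×1, V×3.
Dividing 5! = 120 by 3! = 6 for the repeated letters gives 20.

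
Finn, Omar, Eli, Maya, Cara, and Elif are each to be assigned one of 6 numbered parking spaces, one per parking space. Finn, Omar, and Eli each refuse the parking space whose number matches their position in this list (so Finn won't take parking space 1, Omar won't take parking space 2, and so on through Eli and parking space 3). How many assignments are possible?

Let Aᵢ (for i ∈ {1, 2, 3}) be the placements that put person i in their forbidden parking space. Any j of these fix j positions, leaving (6−j)! ways to fill the rest, and there are C(3,j) ways to pick which j.
By inclusion–exclusion, the number of valid placements is Σ_{j=0}^{3} (−1)^j C(3,j)·(6−j)!.
Computing: 720 − 360 + 72 − 6 = 426.

426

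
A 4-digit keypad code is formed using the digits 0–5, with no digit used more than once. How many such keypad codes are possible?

360

With no repetition, fill the 4 digits in order: 6 choices, then 5, down to 3.
6 × 5 × 4 × 3 = 360.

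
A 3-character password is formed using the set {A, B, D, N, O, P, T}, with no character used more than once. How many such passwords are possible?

With no repetition, fill the 3 characters in order: 7 choices, then 6, down to 5.
7 × 6 × 5 = 210.

210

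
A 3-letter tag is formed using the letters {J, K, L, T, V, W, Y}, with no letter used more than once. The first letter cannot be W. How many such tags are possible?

The first letter has 7−1 = 6 choices (anything except W).
The remaining 2 letters are filled from the other 6 symbols without repetition: 6 × 5 = 30.
Total: 6 × 30 = 180.

180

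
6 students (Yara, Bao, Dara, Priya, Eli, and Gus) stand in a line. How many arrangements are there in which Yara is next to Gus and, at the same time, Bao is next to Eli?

Treat {Yara,Gus} as one block (2 orders) and {Bao,Eli} as another (2 orders).
That leaves 4 units to arrange: 2 × 2 × 4! = 4 × 24 = 96.

96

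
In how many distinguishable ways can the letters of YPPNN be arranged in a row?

30

Letter multiplicities in YPPNN: N×2, P×2, Y×1.
So there are 5! / (2!·2!) = 30 distinguishable arrangements.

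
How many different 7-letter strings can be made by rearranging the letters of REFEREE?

105

The 7 letters of REFEREE have repeats: E appearing 4 times and R appearing twice.
Dividing 7! = 5040 by 4!·2! = 48 for the repeated letters gives 105.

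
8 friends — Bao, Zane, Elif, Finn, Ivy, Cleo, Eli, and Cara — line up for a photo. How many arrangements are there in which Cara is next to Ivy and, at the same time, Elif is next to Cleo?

Treat {Cara,Ivy} as one block (2 orders) and {Elif,Cleo} as another (2 orders).
That leaves 6 units to arrange: 2 × 2 × 6! = 4 × 720 = 2880.

2880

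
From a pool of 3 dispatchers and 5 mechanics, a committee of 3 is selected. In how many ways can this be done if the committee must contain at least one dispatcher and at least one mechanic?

45

Total 3-person selections from all 8: C(8,3) = 56.
Selections missing a whole group: no dispatchers → C(5,3) = 10; no mechanics → C(3,3) = 1.
Both groups omitted at once is impossible, so 56 − 11 = 45.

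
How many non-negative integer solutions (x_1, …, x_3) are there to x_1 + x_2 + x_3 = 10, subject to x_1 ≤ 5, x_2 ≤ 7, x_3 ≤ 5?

30

Ignoring the caps, the number of non-negative solutions to x_1+…+x_3 = 10 is C(12,2) = 66.
Subtract solutions that violate a single cap (substitute x_i' = x_i − (cap_i+1)): x_1 ≥ 6 gives C(6,2) = 15; x_2 ≥ 8 gives C(4,2) = 6; x_3 ≥ 6 gives C(6,2) = 15. Together 36.
No two caps can be exceeded simultaneously, so the pair terms are all 0.
By inclusion–exclusion the count is 66 − 36 + 0 = 30.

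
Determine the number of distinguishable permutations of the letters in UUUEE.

10

UUUEE has 5 letters with E appearing twice and U appearing 3 times.
The number of distinct arrangements is 5!/(3!·2!) = 120/12 = 10.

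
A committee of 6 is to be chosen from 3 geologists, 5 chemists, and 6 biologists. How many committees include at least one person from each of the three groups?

Total 6-person selections from all 14: C(14,6) = 3003.
Subtract selections that omit an entire group: no geologists → C(11,6) = 462; no chemists → C(9,6) = 84; no biologists → C(8,6) = 28.
Add back selections omitting two groups (i.e. drawn from a single group): C(3,6) + C(5,6) + C(6,6) = 1.
By inclusion–exclusion: 3003 − 574 + 1 = 2430.

2430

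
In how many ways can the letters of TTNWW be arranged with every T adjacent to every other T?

12

Treat the 2 copies of T as a single block. The multiset to arrange is then {TT, N, W, W}, 4 items in all.
That gives (4)!/(2!) = 12 arrangements.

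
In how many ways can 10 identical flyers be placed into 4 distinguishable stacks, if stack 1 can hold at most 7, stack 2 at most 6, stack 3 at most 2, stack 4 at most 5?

Ignoring the caps, the number of non-negative solutions to x_1+…+x_4 = 10 is C(13,3) = 286.
Subtract solutions that violate a single cap (substitute x_i' = x_i − (cap_i+1)): x_1 ≥ 8 gives C(5,3) = 10; x_2 ≥ 7 gives C(6,3) = 20; x_3 ≥ 3 gives C(10,3) = 120; x_4 ≥ 6 gives C(7,3) = 35. Together 185.
Add back pairs where two caps are both exceeded: 0 + 0 + 0 + 1 + 0 + 4 = 5.
By inclusion–exclusion the count is 286 − 185 + 5 = 106.

106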